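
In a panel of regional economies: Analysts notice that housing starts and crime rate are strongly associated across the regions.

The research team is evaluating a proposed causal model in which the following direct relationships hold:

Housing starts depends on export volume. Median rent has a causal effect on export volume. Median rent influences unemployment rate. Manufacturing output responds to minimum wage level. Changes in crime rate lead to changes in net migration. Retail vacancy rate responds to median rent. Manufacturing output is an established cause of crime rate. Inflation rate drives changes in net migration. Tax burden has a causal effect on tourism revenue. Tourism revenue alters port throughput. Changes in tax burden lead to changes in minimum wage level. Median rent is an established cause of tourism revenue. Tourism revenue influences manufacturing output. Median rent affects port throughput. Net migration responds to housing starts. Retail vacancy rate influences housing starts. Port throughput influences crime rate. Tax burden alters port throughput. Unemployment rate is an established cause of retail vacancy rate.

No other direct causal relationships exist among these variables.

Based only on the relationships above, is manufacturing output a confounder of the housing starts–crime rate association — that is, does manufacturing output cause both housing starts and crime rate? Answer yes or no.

Manufacturing output has no stated causal path to housing starts. A confounder must cause both variables, so manufacturing output does not qualify.

no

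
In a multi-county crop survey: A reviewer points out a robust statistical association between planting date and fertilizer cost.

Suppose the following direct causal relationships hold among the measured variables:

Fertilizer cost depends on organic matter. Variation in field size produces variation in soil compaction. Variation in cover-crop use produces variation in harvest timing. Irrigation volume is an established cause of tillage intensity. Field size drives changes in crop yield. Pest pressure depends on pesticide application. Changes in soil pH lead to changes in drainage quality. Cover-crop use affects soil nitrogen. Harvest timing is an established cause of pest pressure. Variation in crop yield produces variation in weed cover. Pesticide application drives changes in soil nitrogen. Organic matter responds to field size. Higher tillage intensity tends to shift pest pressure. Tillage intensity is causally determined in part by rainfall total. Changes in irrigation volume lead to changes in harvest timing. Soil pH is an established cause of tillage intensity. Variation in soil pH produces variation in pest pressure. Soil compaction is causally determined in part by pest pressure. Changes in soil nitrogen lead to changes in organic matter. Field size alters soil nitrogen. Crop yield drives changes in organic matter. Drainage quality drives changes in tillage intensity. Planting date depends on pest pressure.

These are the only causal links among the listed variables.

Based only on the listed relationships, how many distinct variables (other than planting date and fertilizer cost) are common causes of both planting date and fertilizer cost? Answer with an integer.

2

The common causes are: cover-crop use (to planting date via cover-crop use → harvest timing → pest pressure → planting date; to fertilizer cost via cover-crop use → soil nitrogen → organic matter → fertilizer cost); pesticide application (to planting date via pesticide application → pest pressure → planting date; to fertilizer cost via pesticide application → soil nitrogen → organic matter → fertilizer cost).
Every other variable lacks a causal path to at least one of planting date and fertilizer cost.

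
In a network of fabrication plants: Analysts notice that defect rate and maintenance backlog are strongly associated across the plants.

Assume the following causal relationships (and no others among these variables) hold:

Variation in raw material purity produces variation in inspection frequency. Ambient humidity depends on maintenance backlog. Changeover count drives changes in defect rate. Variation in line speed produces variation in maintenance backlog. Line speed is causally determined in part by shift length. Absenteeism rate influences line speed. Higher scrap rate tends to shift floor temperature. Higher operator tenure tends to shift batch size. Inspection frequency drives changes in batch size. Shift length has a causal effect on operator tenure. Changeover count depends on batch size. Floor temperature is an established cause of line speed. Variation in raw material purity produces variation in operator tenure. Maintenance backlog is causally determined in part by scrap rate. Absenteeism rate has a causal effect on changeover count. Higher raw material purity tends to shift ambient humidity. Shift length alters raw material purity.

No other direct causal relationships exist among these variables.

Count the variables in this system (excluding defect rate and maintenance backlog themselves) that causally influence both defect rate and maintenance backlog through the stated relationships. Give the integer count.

2

The common causes are: absenteeism rate (to defect rate via absenteeism rate → changeover count → defect rate; to maintenance backlog via absenteeism rate → line speed → maintenance backlog); shift length (to defect rate via shift length → operator tenure → batch size → changeover count → defect rate; to maintenance backlog via shift length → line speed → maintenance backlog).
Every other variable lacks a causal path to at least one of defect rate and maintenance backlog.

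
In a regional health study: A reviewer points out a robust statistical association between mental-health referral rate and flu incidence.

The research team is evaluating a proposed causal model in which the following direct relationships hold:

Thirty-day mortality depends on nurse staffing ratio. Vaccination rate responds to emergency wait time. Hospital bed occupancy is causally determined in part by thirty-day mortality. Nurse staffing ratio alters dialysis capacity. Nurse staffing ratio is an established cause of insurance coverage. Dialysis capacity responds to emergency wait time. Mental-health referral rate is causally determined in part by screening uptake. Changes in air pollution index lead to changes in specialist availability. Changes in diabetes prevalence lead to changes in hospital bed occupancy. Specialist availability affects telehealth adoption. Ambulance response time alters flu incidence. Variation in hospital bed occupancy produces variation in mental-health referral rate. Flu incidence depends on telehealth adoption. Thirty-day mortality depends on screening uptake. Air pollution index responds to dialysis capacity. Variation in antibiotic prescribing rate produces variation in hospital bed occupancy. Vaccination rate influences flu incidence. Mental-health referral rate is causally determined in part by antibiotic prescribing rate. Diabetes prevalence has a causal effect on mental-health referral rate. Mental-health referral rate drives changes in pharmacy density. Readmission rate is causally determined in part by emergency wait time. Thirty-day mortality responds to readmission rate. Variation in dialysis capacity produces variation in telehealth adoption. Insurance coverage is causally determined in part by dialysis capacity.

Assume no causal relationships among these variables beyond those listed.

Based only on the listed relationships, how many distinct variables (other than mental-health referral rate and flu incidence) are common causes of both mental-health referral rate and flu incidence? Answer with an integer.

The common causes are: emergency wait time (to mental-health referral rate via emergency wait time → readmission rate → thirty-day mortality → hospital bed occupancy → mental-health referral rate; to flu incidence via emergency wait time → vaccination rate → flu incidence); nurse staffing ratio (to mental-health referral rate via nurse staffing ratio → thirty-day mortality → hospital bed occupancy → mental-health referral rate; to flu incidence via nurse staffing ratio → dialysis capacity → telehealth adoption → flu incidence).
Every other variable lacks a causal path to at least one of mental-health referral rate and flu incidence.

2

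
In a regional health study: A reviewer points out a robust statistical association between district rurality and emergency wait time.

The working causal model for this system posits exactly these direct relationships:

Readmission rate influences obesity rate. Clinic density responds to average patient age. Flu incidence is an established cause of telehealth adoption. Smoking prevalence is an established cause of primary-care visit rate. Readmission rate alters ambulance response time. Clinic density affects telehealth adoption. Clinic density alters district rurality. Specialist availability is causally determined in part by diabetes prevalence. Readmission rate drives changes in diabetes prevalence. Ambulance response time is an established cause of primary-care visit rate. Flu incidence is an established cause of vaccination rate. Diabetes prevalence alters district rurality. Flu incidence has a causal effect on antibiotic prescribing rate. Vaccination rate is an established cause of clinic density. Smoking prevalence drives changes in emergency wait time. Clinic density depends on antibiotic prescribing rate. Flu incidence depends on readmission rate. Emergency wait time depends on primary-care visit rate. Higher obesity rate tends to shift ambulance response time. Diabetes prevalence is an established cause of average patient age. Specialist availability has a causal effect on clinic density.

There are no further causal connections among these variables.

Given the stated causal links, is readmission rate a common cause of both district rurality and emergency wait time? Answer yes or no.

Readmission rate has a causal path to district rurality (readmission rate → diabetes prevalence → district rurality) and to emergency wait time (readmission rate → ambulance response time → primary-care visit rate → emergency wait time), so it is a common cause of both — a confounder.

yes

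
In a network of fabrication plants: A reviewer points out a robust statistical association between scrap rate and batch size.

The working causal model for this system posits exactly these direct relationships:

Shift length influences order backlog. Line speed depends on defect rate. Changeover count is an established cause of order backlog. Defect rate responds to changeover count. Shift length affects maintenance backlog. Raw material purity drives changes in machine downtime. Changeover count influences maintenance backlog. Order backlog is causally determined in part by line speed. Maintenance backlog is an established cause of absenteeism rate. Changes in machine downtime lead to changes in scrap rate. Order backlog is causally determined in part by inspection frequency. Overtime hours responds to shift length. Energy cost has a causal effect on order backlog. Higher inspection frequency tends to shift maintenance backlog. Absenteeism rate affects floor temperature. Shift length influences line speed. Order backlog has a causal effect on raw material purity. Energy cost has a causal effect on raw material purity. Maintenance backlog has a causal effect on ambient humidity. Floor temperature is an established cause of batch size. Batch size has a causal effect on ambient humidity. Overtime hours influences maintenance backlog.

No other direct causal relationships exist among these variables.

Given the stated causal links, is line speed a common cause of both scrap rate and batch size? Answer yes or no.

no

Line speed has no stated causal path to batch size. A confounder must cause both variables, so line speed does not qualify.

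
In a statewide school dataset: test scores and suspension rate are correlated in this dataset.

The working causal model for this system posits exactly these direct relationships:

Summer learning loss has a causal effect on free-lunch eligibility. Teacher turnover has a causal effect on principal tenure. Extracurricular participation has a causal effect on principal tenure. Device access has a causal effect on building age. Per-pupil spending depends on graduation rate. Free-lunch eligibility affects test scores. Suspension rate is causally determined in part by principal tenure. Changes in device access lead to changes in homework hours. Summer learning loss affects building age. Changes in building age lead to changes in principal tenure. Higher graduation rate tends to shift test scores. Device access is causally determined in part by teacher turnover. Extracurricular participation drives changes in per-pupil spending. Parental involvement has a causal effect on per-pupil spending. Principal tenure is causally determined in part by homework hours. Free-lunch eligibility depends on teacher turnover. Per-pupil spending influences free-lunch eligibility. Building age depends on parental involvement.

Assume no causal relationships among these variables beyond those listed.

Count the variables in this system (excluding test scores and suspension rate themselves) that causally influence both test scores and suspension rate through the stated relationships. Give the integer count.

4

The common causes are: extracurricular participation (to test scores via extracurricular participation → per-pupil spending → free-lunch eligibility → test scores; to suspension rate via extracurricular participation → principal tenure → suspension rate); parental involvement (to test scores via parental involvement → per-pupil spending → free-lunch eligibility → test scores; to suspension rate via parental involvement → building age → principal tenure → suspension rate); summer learning loss (to test scores via summer learning loss → free-lunch eligibility → test scores; to suspension rate via summer learning loss → building age → principal tenure → suspension rate); teacher turnover (to test scores via teacher turnover → free-lunch eligibility → test scores; to suspension rate via teacher turnover → principal tenure → suspension rate).
Every other variable lacks a causal path to at least one of test scores and suspension rate.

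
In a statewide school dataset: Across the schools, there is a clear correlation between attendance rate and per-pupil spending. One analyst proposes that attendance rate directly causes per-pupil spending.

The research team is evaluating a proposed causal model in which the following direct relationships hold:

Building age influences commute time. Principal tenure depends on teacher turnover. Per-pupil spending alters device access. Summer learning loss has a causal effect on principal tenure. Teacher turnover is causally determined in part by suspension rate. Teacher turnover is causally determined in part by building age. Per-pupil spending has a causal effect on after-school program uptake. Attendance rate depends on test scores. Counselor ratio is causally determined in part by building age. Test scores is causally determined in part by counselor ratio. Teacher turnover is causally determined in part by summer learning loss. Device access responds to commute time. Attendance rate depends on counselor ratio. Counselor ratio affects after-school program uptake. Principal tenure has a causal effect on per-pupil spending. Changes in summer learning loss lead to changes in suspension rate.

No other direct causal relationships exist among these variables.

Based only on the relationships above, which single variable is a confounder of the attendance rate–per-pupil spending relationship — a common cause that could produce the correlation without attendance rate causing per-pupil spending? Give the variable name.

building age

Building age has a causal path to attendance rate (building age → counselor ratio → attendance rate) and a separate causal path to per-pupil spending (building age → teacher turnover → principal tenure → per-pupil spending), so it is a common cause of both.
No stated relationship gives attendance rate a causal route to per-pupil spending, so the correlation is explained by the shared upstream cause rather than a direct effect.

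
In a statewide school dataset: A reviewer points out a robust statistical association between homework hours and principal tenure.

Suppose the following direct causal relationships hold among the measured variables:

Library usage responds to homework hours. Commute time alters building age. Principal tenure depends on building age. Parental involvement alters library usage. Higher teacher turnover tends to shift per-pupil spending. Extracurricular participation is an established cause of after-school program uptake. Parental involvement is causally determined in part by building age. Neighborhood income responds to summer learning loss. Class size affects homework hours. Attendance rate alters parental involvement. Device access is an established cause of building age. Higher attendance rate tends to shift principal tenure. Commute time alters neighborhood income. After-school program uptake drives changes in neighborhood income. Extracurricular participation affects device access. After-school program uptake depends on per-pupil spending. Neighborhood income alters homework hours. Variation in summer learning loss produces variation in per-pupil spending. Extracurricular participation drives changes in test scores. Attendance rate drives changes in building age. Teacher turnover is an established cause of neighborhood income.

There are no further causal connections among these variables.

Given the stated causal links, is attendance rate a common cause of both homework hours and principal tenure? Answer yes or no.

no

Attendance rate has no stated causal path to homework hours. A confounder must cause both variables, so attendance rate does not qualify.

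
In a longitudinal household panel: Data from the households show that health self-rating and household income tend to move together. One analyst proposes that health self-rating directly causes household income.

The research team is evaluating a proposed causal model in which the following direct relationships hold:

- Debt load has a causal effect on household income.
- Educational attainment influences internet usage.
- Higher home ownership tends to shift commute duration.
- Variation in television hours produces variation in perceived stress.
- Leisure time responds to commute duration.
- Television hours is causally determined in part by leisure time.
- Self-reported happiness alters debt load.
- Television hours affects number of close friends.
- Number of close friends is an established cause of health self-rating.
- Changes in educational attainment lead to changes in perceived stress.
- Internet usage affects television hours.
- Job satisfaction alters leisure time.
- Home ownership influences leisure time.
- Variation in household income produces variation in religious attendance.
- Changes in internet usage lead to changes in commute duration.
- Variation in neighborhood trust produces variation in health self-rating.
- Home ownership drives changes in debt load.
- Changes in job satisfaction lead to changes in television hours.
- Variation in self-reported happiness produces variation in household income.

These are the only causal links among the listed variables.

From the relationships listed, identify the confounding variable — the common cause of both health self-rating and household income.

Home ownership has a causal path to health self-rating (home ownership → leisure time → television hours → number of close friends → health self-rating) and a separate causal path to household income (home ownership → debt load → household income), so it is a common cause of both.
No stated relationship gives health self-rating a causal route to household income, so the correlation is explained by the shared upstream cause rather than a direct effect.

home ownership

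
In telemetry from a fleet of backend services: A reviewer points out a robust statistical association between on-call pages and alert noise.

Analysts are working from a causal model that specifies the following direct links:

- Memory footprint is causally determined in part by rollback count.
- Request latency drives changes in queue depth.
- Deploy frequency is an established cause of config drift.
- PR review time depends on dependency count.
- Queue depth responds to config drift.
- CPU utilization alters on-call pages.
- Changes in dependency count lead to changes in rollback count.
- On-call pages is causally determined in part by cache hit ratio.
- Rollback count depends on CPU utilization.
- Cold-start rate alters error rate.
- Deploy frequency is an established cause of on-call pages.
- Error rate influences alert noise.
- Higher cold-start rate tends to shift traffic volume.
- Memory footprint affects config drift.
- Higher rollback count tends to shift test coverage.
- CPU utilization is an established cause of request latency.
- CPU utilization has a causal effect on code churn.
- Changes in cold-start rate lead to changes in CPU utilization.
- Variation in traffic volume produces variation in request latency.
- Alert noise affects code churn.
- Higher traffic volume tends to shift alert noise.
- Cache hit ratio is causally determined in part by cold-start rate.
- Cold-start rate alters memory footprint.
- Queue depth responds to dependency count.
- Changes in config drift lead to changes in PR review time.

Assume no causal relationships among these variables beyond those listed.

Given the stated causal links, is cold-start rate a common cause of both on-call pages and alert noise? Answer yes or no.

Cold-start rate has a causal path to on-call pages (cold-start rate → CPU utilization → on-call pages) and to alert noise (cold-start rate → traffic volume → alert noise), so it is a common cause of both — a confounder.

yes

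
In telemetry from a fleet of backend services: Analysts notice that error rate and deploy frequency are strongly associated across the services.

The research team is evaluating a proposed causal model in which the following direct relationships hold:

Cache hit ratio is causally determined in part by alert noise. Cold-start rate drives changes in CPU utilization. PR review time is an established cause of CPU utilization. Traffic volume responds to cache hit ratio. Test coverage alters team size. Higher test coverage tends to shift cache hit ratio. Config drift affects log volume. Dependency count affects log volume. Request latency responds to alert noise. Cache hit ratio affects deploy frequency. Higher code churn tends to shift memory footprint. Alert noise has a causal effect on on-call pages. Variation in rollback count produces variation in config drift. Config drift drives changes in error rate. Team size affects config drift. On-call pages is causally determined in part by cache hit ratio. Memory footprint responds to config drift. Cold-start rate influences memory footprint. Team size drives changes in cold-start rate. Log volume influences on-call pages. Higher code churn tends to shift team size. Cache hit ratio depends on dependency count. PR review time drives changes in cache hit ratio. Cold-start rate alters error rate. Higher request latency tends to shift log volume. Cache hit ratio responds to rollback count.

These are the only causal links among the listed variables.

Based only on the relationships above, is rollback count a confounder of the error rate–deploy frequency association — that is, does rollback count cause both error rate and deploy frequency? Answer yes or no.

yes

Rollback count has a causal path to error rate (rollback count → config drift → error rate) and to deploy frequency (rollback count → cache hit ratio → deploy frequency), so it is a common cause of both — a confounder.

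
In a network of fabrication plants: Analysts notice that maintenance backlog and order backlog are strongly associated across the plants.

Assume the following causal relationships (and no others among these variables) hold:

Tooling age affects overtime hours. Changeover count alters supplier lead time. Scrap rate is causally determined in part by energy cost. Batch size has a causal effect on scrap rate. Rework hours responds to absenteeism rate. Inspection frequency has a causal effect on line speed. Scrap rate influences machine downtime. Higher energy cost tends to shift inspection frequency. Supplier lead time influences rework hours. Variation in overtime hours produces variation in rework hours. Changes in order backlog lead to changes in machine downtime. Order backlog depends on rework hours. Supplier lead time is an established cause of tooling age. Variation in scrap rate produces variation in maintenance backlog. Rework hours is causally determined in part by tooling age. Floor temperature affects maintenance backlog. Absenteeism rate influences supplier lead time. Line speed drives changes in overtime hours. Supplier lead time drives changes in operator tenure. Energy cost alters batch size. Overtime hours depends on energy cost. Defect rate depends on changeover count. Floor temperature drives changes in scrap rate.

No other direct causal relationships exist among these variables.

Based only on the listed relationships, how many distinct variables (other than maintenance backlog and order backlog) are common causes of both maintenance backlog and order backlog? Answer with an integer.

The common causes are: energy cost (to maintenance backlog via energy cost → scrap rate → maintenance backlog; to order backlog via energy cost → overtime hours → rework hours → order backlog).
Every other variable lacks a causal path to at least one of maintenance backlog and order backlog.

1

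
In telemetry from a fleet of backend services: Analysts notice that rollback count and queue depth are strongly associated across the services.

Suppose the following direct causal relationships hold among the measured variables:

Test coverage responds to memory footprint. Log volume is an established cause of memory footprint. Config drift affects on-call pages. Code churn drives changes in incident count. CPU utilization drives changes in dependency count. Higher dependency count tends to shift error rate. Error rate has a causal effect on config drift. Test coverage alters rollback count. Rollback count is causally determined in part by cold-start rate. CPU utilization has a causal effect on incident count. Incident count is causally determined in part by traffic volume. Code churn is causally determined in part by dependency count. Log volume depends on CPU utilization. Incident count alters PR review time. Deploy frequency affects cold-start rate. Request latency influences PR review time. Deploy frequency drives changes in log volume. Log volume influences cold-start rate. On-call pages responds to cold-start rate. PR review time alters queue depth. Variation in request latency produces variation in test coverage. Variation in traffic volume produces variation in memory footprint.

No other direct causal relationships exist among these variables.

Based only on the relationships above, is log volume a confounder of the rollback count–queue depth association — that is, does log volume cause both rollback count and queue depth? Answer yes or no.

no

Log volume has no stated causal path to queue depth. A confounder must cause both variables, so log volume does not qualify.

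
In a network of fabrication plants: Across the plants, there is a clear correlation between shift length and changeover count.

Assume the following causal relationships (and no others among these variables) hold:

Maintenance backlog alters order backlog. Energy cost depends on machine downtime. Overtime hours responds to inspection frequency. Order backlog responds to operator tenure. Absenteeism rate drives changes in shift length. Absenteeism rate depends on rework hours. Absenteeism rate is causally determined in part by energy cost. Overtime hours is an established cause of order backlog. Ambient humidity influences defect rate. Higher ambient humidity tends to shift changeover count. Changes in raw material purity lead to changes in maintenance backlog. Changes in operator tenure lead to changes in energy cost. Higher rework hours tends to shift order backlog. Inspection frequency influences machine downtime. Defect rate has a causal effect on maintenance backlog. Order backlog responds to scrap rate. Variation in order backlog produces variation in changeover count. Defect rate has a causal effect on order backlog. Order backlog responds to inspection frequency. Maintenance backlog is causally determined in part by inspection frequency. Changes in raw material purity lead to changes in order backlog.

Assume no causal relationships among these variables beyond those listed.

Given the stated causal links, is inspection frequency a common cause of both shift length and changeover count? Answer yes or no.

yes

Inspection frequency has a causal path to shift length (inspection frequency → machine downtime → energy cost → absenteeism rate → shift length) and to changeover count (inspection frequency → order backlog → changeover count), so it is a common cause of both — a confounder.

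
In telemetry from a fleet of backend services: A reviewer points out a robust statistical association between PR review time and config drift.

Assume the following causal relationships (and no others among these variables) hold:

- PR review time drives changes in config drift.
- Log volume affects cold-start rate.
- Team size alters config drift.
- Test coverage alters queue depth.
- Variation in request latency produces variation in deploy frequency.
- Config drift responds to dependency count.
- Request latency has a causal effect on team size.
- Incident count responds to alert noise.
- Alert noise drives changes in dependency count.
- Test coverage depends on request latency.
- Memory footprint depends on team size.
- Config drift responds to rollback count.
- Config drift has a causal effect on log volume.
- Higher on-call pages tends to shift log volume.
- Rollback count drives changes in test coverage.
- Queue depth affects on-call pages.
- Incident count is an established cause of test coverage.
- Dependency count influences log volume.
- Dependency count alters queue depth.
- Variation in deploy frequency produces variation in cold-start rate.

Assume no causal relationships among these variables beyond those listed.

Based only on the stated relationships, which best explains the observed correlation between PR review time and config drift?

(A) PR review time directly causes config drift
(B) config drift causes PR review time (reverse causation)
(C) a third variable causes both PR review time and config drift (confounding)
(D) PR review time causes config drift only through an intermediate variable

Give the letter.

A

There is a stated direct causal link PR review time → config drift, and no variable causes both PR review time and config drift, so the correlation reflects direct causation.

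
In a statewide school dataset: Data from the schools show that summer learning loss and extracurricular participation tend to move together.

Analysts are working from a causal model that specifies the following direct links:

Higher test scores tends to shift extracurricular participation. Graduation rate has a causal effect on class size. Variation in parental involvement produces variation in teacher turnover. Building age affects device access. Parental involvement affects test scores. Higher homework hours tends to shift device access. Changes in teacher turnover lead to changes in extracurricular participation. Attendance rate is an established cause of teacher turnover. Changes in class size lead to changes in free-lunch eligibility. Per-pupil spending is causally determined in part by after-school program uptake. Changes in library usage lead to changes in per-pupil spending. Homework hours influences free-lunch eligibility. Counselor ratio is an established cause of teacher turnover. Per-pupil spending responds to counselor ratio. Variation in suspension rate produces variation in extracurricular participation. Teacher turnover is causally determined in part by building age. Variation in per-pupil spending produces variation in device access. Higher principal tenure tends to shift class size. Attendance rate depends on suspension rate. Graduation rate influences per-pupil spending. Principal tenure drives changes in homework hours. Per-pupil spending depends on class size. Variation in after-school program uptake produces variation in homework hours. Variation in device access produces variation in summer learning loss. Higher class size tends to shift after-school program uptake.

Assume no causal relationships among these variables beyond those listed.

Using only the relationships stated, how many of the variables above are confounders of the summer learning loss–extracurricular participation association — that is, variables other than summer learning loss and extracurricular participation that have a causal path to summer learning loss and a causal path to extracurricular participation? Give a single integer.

The common causes are: building age (to summer learning loss via building age → device access → summer learning loss; to extracurricular participation via building age → teacher turnover → extracurricular participation); counselor ratio (to summer learning loss via counselor ratio → per-pupil spending → device access → summer learning loss; to extracurricular participation via counselor ratio → teacher turnover → extracurricular participation).
Every other variable lacks a causal path to at least one of summer learning loss and extracurricular participation.

2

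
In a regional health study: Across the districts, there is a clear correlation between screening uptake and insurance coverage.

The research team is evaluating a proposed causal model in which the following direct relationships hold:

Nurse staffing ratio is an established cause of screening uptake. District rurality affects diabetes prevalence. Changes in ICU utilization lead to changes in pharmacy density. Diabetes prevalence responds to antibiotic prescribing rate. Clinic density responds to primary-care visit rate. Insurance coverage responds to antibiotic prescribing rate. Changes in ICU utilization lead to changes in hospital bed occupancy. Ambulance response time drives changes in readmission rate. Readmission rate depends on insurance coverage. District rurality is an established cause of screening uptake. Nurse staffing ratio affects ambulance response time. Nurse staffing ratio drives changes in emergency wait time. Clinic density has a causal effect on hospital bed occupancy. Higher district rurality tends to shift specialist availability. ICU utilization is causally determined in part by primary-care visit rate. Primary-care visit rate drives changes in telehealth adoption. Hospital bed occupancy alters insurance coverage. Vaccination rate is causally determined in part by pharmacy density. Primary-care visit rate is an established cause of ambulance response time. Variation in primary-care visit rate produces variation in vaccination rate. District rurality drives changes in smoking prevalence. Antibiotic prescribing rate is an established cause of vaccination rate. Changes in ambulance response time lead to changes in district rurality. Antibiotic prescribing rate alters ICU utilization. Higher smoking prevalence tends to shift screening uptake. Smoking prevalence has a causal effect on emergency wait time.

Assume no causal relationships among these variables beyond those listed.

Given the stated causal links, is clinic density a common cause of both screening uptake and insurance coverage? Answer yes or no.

Clinic density has no stated causal path to screening uptake. A confounder must cause both variables, so clinic density does not qualify.

no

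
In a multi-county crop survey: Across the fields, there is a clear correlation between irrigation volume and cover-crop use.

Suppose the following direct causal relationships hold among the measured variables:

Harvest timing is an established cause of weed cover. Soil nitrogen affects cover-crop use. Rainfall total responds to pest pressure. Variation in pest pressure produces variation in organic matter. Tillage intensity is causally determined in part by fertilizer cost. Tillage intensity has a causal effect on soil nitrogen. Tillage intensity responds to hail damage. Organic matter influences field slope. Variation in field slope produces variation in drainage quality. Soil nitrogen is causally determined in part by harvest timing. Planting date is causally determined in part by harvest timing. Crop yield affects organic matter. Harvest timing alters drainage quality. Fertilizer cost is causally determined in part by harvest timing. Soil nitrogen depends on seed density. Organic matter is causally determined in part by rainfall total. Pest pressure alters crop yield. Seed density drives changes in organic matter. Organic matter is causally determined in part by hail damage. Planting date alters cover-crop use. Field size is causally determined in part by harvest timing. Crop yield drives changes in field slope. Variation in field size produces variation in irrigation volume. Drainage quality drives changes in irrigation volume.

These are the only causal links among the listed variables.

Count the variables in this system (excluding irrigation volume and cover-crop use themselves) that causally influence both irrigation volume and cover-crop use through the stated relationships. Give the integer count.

3

The common causes are: hail damage (to irrigation volume via hail damage → organic matter → field slope → drainage quality → irrigation volume; to cover-crop use via hail damage → tillage intensity → soil nitrogen → cover-crop use); harvest timing (to irrigation volume via harvest timing → drainage quality → irrigation volume; to cover-crop use via harvest timing → soil nitrogen → cover-crop use); seed density (to irrigation volume via seed density → organic matter → field slope → drainage quality → irrigation volume; to cover-crop use via seed density → soil nitrogen → cover-crop use).
Every other variable lacks a causal path to at least one of irrigation volume and cover-crop use.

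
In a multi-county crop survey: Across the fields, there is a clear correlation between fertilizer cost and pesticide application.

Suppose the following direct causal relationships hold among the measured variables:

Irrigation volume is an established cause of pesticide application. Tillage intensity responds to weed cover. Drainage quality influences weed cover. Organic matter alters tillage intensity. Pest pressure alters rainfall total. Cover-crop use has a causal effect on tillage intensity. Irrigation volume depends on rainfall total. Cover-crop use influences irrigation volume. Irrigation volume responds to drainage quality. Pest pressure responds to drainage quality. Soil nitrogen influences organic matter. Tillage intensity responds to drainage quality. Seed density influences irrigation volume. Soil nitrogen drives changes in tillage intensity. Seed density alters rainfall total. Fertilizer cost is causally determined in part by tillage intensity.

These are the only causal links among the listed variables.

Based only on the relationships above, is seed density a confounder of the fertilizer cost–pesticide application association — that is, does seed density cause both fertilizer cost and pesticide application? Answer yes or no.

no

Seed density has no stated causal path to fertilizer cost. A confounder must cause both variables, so seed density does not qualify.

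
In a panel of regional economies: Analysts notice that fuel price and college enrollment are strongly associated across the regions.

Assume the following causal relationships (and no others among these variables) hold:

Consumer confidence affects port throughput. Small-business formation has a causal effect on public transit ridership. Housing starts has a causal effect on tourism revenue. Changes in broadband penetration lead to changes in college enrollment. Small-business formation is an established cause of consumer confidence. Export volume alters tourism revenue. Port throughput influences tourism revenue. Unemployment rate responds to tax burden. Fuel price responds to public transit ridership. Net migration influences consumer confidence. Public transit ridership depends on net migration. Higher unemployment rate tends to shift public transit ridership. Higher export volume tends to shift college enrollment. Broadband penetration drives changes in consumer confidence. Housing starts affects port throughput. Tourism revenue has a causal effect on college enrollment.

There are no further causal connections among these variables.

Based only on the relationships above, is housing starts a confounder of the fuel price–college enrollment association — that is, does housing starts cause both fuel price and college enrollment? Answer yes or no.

no

Housing starts has no stated causal path to fuel price. A confounder must cause both variables, so housing starts does not qualify.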